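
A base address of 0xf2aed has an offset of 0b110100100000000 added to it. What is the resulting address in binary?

0b11111001001111101101

0xf2aed = 0b11110010101011101101 in binary.
Add column by column in base 2, right to left:
  1+0 = 1
  0+0 = 0
  1+0 = 1
  1+0 = 1
  0+0 = 0
  1+0 = 1
  1+0 = 1
  1+0 = 1
  0+1 = 1
  1+0 = 1
  0+0 = 0
  1+1 = 0 carry 1
  0+0+1 = 1
  1+1 = 0 carry 1
  0+1+1 = 0 carry 1
  0+0+1 = 1
  1+0 = 1
  1+0 = 1
  1+0 = 1
  1+0 = 1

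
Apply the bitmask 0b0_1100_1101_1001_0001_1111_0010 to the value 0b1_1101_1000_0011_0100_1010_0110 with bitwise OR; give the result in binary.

0b1110111011011010111110110

OR bit by bit (1 where either bit is 1):
  1110110000011010010100110
| 0110011011001000111110010
= 1110111011011010111110110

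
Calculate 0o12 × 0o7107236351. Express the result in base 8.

0o107311060432

Multiply each base-8 digit by 10, carrying:
  1×10 = 10 → write 2 carry 1
  5×10+1 = 51 → write 3 carry 6
  3×10+6 = 36 → write 4 carry 4
  6×10+4 = 64 → write 0 carry 8
  3×10+8 = 38 → write 6 carry 4
  2×10+4 = 24 → write 0 carry 3
  7×10+3 = 73 → write 1 carry 9
  0×10+9 = 9 → write 1 carry 1
  1×10+1 = 11 → write 3 carry 1
  7×10+1 = 71 → write 7 carry 8
  remaining carry: 10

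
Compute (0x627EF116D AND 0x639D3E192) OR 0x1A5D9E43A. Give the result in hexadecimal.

0x7A5DBE53A

0x627EF116D AND 0x639D3E192 = 0x621C30100.
Then OR with 0x1A5D9E43A.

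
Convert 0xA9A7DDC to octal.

0o1246476734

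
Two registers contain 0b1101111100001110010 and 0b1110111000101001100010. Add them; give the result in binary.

0b10000101000001011010100

Add column by column in base 2, right to left:
  0+0 = 0
  1+1 = 0 carry 1
  0+0+1 = 1
  0+0 = 0
  1+0 = 1
  1+1 = 0 carry 1
  1+1+1 = 1 carry 1
  0+0+1 = 1
  0+0 = 0
  0+1 = 1
  0+0 = 0
  1+1 = 0 carry 1
  1+0+1 = 0 carry 1
  1+0+1 = 0 carry 1
  1+0+1 = 0 carry 1
  1+1+1 = 1 carry 1
  0+1+1 = 0 carry 1
  1+1+1 = 1 carry 1
  1+0+1 = 0 carry 1
  0+1+1 = 0 carry 1
  0+1+1 = 0 carry 1
  0+1+1 = 0 carry 1
  final carry 1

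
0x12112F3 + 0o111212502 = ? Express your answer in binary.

0b10010001100010100000110101

0x12112F3 = 0b1001000010001001011110011 in binary.
0o111212502 = 0b1001001010001010101000010 in binary.
Add column by column in base 2, right to left:
  1+0 = 1
  1+1 = 0 carry 1
  0+0+1 = 1
  0+0 = 0
  1+0 = 1
  1+0 = 1
  1+1 = 0 carry 1
  1+0+1 = 0 carry 1
  0+1+1 = 0 carry 1
  1+0+1 = 0 carry 1
  0+1+1 = 0 carry 1
  0+0+1 = 1
  1+1 = 0 carry 1
  0+0+1 = 1
  0+0 = 0
  0+0 = 0
  1+1 = 0 carry 1
  0+0+1 = 1
  0+1 = 1
  0+0 = 0
  0+0 = 0
  1+1 = 0 carry 1
  0+0+1 = 1
  0+0 = 0
  1+1 = 0 carry 1
  final carry 1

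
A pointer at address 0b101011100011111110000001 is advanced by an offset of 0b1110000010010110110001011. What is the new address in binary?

0b10011011110110110100001100

Add column by column in base 2, right to left:
  1+1 = 0 carry 1
  0+1+1 = 0 carry 1
  0+0+1 = 1
  0+1 = 1
  0+0 = 0
  0+0 = 0
  0+0 = 0
  1+1 = 0 carry 1
  1+1+1 = 1 carry 1
  1+0+1 = 0 carry 1
  1+1+1 = 1 carry 1
  1+1+1 = 1 carry 1
  1+0+1 = 0 carry 1
  1+1+1 = 1 carry 1
  0+0+1 = 1
  0+0 = 0
  0+1 = 1
  1+0 = 1
  1+0 = 1
  1+0 = 1
  0+0 = 0
  1+0 = 1
  0+1 = 1
  1+1 = 0 carry 1
  0+1+1 = 0 carry 1
  final carry 1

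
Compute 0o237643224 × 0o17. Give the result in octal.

Multiply each base-8 digit by 15, carrying:
  4×15 = 60 → write 4 carry 7
  2×15+7 = 37 → write 5 carry 4
  2×15+4 = 34 → write 2 carry 4
  3×15+4 = 49 → write 1 carry 6
  4×15+6 = 66 → write 2 carry 8
  6×15+8 = 98 → write 2 carry 12
  7×15+12 = 117 → write 5 carry 14
  3×15+14 = 59 → write 3 carry 7
  2×15+7 = 37 → write 5 carry 4
  remaining carry: 4

0o4535221254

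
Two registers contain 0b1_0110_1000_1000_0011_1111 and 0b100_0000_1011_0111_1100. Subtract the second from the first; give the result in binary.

0b100100111110011000011

Subtract column by column in base 2:
  1-0 → 1
  1-0 → 1
  1-1 → 0
  1-1 → 0
  1-1 → 0
  1-1 → 0
  0-1 → 1 (borrow)
  0-0-1 → 1 (borrow)
  0-1-1 → 0 (borrow)
  0-1-1 → 0 (borrow)
  0-0-1 → 1 (borrow)
  1-1-1 → 1 (borrow)
  0-0-1 → 1 (borrow)
  0-0-1 → 1 (borrow)
  0-0-1 → 1 (borrow)
  1-0-1 → 0
  0-0 → 0
  1-0 → 1
  1-1 → 0
  0-0 → 0
  1-0 → 1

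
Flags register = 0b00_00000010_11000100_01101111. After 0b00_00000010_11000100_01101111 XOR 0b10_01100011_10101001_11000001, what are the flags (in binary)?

XOR bit by bit (1 where the bits differ):
  00000000101100010001101111
^ 10011000111010100111000001
= 10011000010110110110101110

0b10011000010110110110101110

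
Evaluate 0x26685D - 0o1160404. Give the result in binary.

0b1000011000011101011001

0x26685D = 0b1001100110100001011101 in binary.
0o1160404 = 0b1001110000100000100 in binary.
Subtract column by column in base 2:
  1-0 → 1
  0-0 → 0
  1-1 → 0
  1-0 → 1
  1-0 → 1
  0-0 → 0
  1-0 → 1
  0-0 → 0
  0-1 → 1 (borrow)
  0-0-1 → 1 (borrow)
  0-0-1 → 1 (borrow)
  1-0-1 → 0
  0-0 → 0
  1-1 → 0
  1-1 → 0
  0-1 → 1 (borrow)
  0-0-1 → 1 (borrow)
  1-0-1 → 0
  1-1 → 0
  0-0 → 0
  0-0 → 0
  1-0 → 1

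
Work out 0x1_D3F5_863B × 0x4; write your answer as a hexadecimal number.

0x74FD618EC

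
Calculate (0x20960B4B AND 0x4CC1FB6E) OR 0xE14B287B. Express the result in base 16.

0xE1CB2B7B

0x20960B4B AND 0x4CC1FB6E = 0x00800B4A.
Then OR with 0xE14B287B.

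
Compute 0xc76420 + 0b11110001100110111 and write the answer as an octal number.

0xc76420 = 0o61662040 in octal.
0b11110001100110111 = 0o361467 in octal.
Add column by column in base 8, right to left:
  0+7 = 7
  4+6 = 2 carry 1
  0+4+1 = 5
  2+1 = 3
  6+6 = 4 carry 1
  6+3+1 = 2 carry 1
  1+0+1 = 2
  6+0 = 6

0o62243527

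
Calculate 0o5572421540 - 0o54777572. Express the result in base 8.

Subtract column by column in base 8:
  0-2 → 6 (borrow)
  4-7-1 → 4 (borrow)
  5-5-1 → 7 (borrow)
  1-7-1 → 1 (borrow)
  2-7-1 → 2 (borrow)
  4-7-1 → 4 (borrow)
  2-4-1 → 5 (borrow)
  7-5-1 → 1
  5-0 → 5
  5-0 → 5

0o5515421746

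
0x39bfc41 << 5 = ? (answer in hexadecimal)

0x737f8820

5 bits is not a whole number of base-16 digits; in binary: 11100110111111110001000001 << 5 = 1110011011111111000100000100000.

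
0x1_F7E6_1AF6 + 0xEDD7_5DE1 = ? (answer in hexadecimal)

Add column by column in base 16, right to left:
  6+1 = 7
  F+E = D carry 1
  A+D+1 = 8 carry 1
  1+5+1 = 7
  6+7 = D
  E+D = B carry 1
  7+D+1 = 5 carry 1
  F+E+1 = E carry 1
  1+0+1 = 2

0x2E5BD78D7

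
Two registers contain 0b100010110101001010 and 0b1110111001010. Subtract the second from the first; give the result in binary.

0b100000111110000000

Subtract column by column in base 2:
  0-0 → 0
  1-1 → 0
  0-0 → 0
  1-1 → 0
  0-0 → 0
  0-0 → 0
  1-1 → 0
  0-1 → 1 (borrow)
  1-1-1 → 1 (borrow)
  0-0-1 → 1 (borrow)
  1-1-1 → 1 (borrow)
  1-1-1 → 1 (borrow)
  0-1-1 → 0 (borrow)
  1-0-1 → 0
  0-0 → 0
  0-0 → 0
  0-0 → 0
  1-0 → 1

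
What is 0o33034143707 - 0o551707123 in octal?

0o32262234564

Subtract column by column in base 8:
  7-3 → 4
  0-2 → 6 (borrow)
  7-1-1 → 5
  3-7 → 4 (borrow)
  4-0-1 → 3
  1-7 → 2 (borrow)
  4-1-1 → 2
  3-5 → 6 (borrow)
  0-5-1 → 2 (borrow)
  3-0-1 → 2
  3-0 → 3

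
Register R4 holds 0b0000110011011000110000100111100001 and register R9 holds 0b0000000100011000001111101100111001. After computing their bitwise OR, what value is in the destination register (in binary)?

0b0000110111011000111111101111111001

OR bit by bit (1 where either bit is 1):
  0000110011011000110000100111100001
| 0000000100011000001111101100111001
= 0000110111011000111111101111111001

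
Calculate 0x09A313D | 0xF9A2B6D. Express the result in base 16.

OR each hex digit independently (no carries):
  0|F=F, 9|9=9, A|A=A, 3|2=3, 1|B=B, 3|6=7, D|D=D

0xF9A3B7D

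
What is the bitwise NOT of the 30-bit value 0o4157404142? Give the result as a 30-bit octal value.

0o3620373635

Each oct digit d becomes 7−d:
  4→3, 1→6, 5→2, 7→0, 4→3, 0→7, 4→3, 1→6, 4→3, 2→5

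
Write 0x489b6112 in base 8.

0o11046660422

Expand each hex digit to 4 bits: 4=0100 8=1000 9=1001 b=1011 6=0110 1=0001 1=0001 2=0010.
Group the bits in threes: 001 001 000 100 110 110 110 000 100 010 010 → 11046660422.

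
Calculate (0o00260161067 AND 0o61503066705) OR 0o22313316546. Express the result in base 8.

0o22313376547

0o00260161067 AND 0o61503066705 = 0o00000060005.
Then OR with 0o22313316546.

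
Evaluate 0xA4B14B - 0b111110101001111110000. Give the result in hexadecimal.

0x855D5B

0b111110101001111110000 = 0x1F53F0 in hexadecimal.
Subtract column by column in base 16:
  B-0 → B
  4-F → 5 (borrow)
  1-3-1 → D (borrow)
  B-5-1 → 5
  4-F → 5 (borrow)
  A-1-1 → 8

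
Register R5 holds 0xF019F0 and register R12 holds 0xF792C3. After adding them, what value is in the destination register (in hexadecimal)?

0x1E7ACB3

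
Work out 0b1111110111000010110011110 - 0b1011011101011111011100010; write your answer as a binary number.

0b100011001100011010111100

Subtract column by column in base 2:
  0-0 → 0
  1-1 → 0
  1-0 → 1
  1-0 → 1
  1-0 → 1
  0-1 → 1 (borrow)
  0-1-1 → 0 (borrow)
  1-1-1 → 1 (borrow)
  1-0-1 → 0
  0-1 → 1 (borrow)
  1-1-1 → 1 (borrow)
  0-1-1 → 0 (borrow)
  0-1-1 → 0 (borrow)
  0-1-1 → 0 (borrow)
  0-0-1 → 1 (borrow)
  1-1-1 → 1 (borrow)
  1-0-1 → 0
  1-1 → 0
  0-1 → 1 (borrow)
  1-1-1 → 1 (borrow)
  1-0-1 → 0
  1-1 → 0
  1-1 → 0
  1-0 → 1
  1-1 → 0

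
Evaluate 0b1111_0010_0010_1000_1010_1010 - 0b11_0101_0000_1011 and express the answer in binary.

Subtract column by column in base 2:
  0-1 → 1 (borrow)
  1-1-1 → 1 (borrow)
  0-0-1 → 1 (borrow)
  1-1-1 → 1 (borrow)
  0-0-1 → 1 (borrow)
  1-0-1 → 0
  0-0 → 0
  1-0 → 1
  0-1 → 1 (borrow)
  0-0-1 → 1 (borrow)
  0-1-1 → 0 (borrow)
  1-0-1 → 0
  0-1 → 1 (borrow)
  1-1-1 → 1 (borrow)
  0-0-1 → 1 (borrow)
  0-0-1 → 1 (borrow)
  0-0-1 → 1 (borrow)
  1-0-1 → 0
  0-0 → 0
  0-0 → 0
  1-0 → 1
  1-0 → 1
  1-0 → 1
  1-0 → 1

0b111100011111001110011111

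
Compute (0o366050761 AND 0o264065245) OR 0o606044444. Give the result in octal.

0o366050761 AND 0o264065245 = 0o264040241.
Then OR with 0o606044444.

0o666044645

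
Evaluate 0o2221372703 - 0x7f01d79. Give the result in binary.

0b1010010101011101100001001010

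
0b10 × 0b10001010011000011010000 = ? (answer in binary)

0b100010100110000110100000

Multiply each base-2 digit by 2, carrying:
  0×2 = 0 → write 0
  0×2 = 0 → write 0
  0×2 = 0 → write 0
  0×2 = 0 → write 0
  1×2 = 2 → write 0 carry 1
  0×2+1 = 1 → write 1
  1×2 = 2 → write 0 carry 1
  1×2+1 = 3 → write 1 carry 1
  0×2+1 = 1 → write 1
  0×2 = 0 → write 0
  0×2 = 0 → write 0
  0×2 = 0 → write 0
  1×2 = 2 → write 0 carry 1
  1×2+1 = 3 → write 1 carry 1
  0×2+1 = 1 → write 1
  0×2 = 0 → write 0
  1×2 = 2 → write 0 carry 1
  0×2+1 = 1 → write 1
  1×2 = 2 → write 0 carry 1
  0×2+1 = 1 → write 1
  0×2 = 0 → write 0
  0×2 = 0 → write 0
  1×2 = 2 → write 0 carry 1
  remaining carry: 1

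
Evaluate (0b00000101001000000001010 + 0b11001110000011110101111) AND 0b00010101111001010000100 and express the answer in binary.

0b10001001001010000000

Add column by column in base 2, right to left:
  0+1 = 1
  1+1 = 0 carry 1
  0+1+1 = 0 carry 1
  1+1+1 = 1 carry 1
  0+0+1 = 1
  0+1 = 1
  0+0 = 0
  0+1 = 1
  0+1 = 1
  0+1 = 1
  0+1 = 1
  0+0 = 0
  1+0 = 1
  0+0 = 0
  0+0 = 0
  1+0 = 1
  0+1 = 1
  1+1 = 0 carry 1
  0+1+1 = 0 carry 1
  0+0+1 = 1
  0+0 = 0
  0+1 = 1
  0+1 = 1
Sum = 0b11010011001011110111001; now AND with 0b00010101111001010000100:
  11010011001011110111001
& 00010101111001010000100
= 00010001001001010000000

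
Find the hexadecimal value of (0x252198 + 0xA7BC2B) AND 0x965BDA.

0x8459C2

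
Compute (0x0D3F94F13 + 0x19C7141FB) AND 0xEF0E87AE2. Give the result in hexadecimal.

0x270681002

Add column by column in base 16, right to left:
  3+B = E
  1+F = 0 carry 1
  F+1+1 = 1 carry 1
  4+4+1 = 9
  9+1 = A
  F+7 = 6 carry 1
  3+C+1 = 0 carry 1
  D+9+1 = 7 carry 1
  0+1+1 = 2
Sum = 0x2706A910E; now AND with 0xEF0E87AE2:
  2&E=2, 7&F=7, 0&0=0, 6&E=6, A&8=8, 9&7=1, 1&A=0, 0&E=0, E&2=2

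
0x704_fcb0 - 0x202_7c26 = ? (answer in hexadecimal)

0x502808a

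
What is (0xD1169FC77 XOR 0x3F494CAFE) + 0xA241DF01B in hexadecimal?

0x190A1B26A4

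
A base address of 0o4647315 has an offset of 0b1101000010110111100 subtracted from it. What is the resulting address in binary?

0o4647315 = 0b100110100111011001101 in binary.
Subtract column by column in base 2:
  1-0 → 1
  0-0 → 0
  1-1 → 0
  1-1 → 0
  0-1 → 1 (borrow)
  0-1-1 → 0 (borrow)
  1-0-1 → 0
  1-1 → 0
  0-1 → 1 (borrow)
  1-0-1 → 0
  1-1 → 0
  1-0 → 1
  0-0 → 0
  0-0 → 0
  1-0 → 1
  0-1 → 1 (borrow)
  1-0-1 → 0
  1-1 → 0
  0-1 → 1 (borrow)
  0-0-1 → 1 (borrow)
  1-0-1 → 0

0b11001100100100010001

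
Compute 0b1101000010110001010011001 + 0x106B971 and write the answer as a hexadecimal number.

0x2A81C0A

0b1101000010110001010011001 = 0x1A16299 in hexadecimal.
Add column by column in base 16, right to left:
  9+1 = A
  9+7 = 0 carry 1
  2+9+1 = C
  6+B = 1 carry 1
  1+6+1 = 8
  A+0 = A
  1+1 = 2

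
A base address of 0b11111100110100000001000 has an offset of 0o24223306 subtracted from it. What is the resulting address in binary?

0b1011010100000101000010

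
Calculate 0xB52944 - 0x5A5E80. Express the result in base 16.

0x5ACAC4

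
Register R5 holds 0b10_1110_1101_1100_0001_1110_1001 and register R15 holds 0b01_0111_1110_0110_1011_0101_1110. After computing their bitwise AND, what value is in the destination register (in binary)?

AND bit by bit (1 only where both bits are 1):
  10111011011100000111101001
& 01011111100110101101011110
= 00011011000100000101001000

0b00011011000100000101001000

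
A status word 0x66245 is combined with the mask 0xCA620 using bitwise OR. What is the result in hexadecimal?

OR each hex digit independently (no carries):
  6|C=E, 6|A=E, 2|6=6, 4|2=6, 5|0=5

0xEE665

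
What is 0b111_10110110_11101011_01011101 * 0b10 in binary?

0b1111011011011101011010111010

Multiply each base-2 digit by 2, carrying:
  1×2 = 2 → write 0 carry 1
  0×2+1 = 1 → write 1
  1×2 = 2 → write 0 carry 1
  1×2+1 = 3 → write 1 carry 1
  1×2+1 = 3 → write 1 carry 1
  0×2+1 = 1 → write 1
  1×2 = 2 → write 0 carry 1
  0×2+1 = 1 → write 1
  1×2 = 2 → write 0 carry 1
  1×2+1 = 3 → write 1 carry 1
  0×2+1 = 1 → write 1
  1×2 = 2 → write 0 carry 1
  0×2+1 = 1 → write 1
  1×2 = 2 → write 0 carry 1
  1×2+1 = 3 → write 1 carry 1
  1×2+1 = 3 → write 1 carry 1
  0×2+1 = 1 → write 1
  1×2 = 2 → write 0 carry 1
  1×2+1 = 3 → write 1 carry 1
  0×2+1 = 1 → write 1
  1×2 = 2 → write 0 carry 1
  1×2+1 = 3 → write 1 carry 1
  0×2+1 = 1 → write 1
  1×2 = 2 → write 0 carry 1
  1×2+1 = 3 → write 1 carry 1
  1×2+1 = 3 → write 1 carry 1
  1×2+1 = 3 → write 1 carry 1
  remaining carry: 1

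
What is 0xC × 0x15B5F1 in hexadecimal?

Multiply each base-16 digit by 12, carrying:
  1×12 = 12 → write C
  F×12 = 180 → write 4 carry 11
  5×12+11 = 71 → write 7 carry 4
  B×12+4 = 136 → write 8 carry 8
  5×12+8 = 68 → write 4 carry 4
  1×12+4 = 16 → write 0 carry 1
  remaining carry: 1

0x104874C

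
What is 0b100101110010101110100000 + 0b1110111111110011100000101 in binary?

0b10011101110001001010100101

Add column by column in base 2, right to left:
  0+1 = 1
  0+0 = 0
  0+1 = 1
  0+0 = 0
  0+0 = 0
  1+0 = 1
  0+0 = 0
  1+0 = 1
  1+1 = 0 carry 1
  1+1+1 = 1 carry 1
  0+1+1 = 0 carry 1
  1+0+1 = 0 carry 1
  0+0+1 = 1
  1+1 = 0 carry 1
  0+1+1 = 0 carry 1
  0+1+1 = 0 carry 1
  1+1+1 = 1 carry 1
  1+1+1 = 1 carry 1
  1+1+1 = 1 carry 1
  0+1+1 = 0 carry 1
  1+1+1 = 1 carry 1
  0+0+1 = 1
  0+1 = 1
  1+1 = 0 carry 1
  0+1+1 = 0 carry 1
  final carry 1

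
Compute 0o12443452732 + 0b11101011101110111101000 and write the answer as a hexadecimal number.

0o12443452732 = 0x548e55da in hexadecimal.
0b11101011101110111101000 = 0x75dde8 in hexadecimal.
Add column by column in base 16, right to left:
  a+8 = 2 carry 1
  d+e+1 = c carry 1
  5+d+1 = 3 carry 1
  5+d+1 = 3 carry 1
  e+5+1 = 4 carry 1
  8+7+1 = 0 carry 1
  4+0+1 = 5
  5+0 = 5

0x550433c2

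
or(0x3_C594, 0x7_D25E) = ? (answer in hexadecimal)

0x7D7DE

OR each hex digit independently (no carries):
  3|7=7, C|D=D, 5|2=7, 9|5=D, 4|E=E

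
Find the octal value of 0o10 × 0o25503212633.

Multiply each base-8 digit by 8, carrying:
  3×8 = 24 → write 0 carry 3
  3×8+3 = 27 → write 3 carry 3
  6×8+3 = 51 → write 3 carry 6
  2×8+6 = 22 → write 6 carry 2
  1×8+2 = 10 → write 2 carry 1
  2×8+1 = 17 → write 1 carry 2
  3×8+2 = 26 → write 2 carry 3
  0×8+3 = 3 → write 3
  5×8 = 40 → write 0 carry 5
  5×8+5 = 45 → write 5 carry 5
  2×8+5 = 21 → write 5 carry 2
  remaining carry: 2

0o255032126330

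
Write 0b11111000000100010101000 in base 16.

Group the bits into nibbles: 0111 1100 0000 1000 1010 1000 → 7c08a8.

0x7c08a8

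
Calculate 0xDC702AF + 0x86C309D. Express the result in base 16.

0x1633334C

Add column by column in base 16, right to left:
  F+D = C carry 1
  A+9+1 = 4 carry 1
  2+0+1 = 3
  0+3 = 3
  7+C = 3 carry 1
  C+6+1 = 3 carry 1
  D+8+1 = 6 carry 1
  final carry 1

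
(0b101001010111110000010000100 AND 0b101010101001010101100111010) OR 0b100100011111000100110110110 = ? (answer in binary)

0b101001010111110000010000100 AND 0b101010101001010101100111010 = 0b101000000001010000000000000.
Then OR with 0b100100011111000100110110110.

0b101100011111010100110110110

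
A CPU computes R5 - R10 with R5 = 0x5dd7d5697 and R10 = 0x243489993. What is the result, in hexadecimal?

0x39a34bd04

Subtract column by column in base 16:
  7-3 → 4
  9-9 → 0
  6-9 → d (borrow)
  5-9-1 → b (borrow)
  d-8-1 → 4
  7-4 → 3
  d-3 → a
  d-4 → 9
  5-2 → 3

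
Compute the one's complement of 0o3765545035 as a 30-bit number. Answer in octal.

Each oct digit d becomes 7−d:
  3→4, 7→0, 6→1, 5→2, 5→2, 4→3, 5→2, 0→7, 3→4, 5→2

0o4012232742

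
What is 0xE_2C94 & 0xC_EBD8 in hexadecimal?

0xC2890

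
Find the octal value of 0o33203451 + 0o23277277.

Add column by column in base 8, right to left:
  1+7 = 0 carry 1
  5+7+1 = 5 carry 1
  4+2+1 = 7
  3+7 = 2 carry 1
  0+7+1 = 0 carry 1
  2+2+1 = 5
  3+3 = 6
  3+2 = 5

0o56502750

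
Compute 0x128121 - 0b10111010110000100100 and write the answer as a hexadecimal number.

0x6d4fd

0b10111010110000100100 = 0xbac24 in hexadecimal.
Subtract column by column in base 16:
  1-4 → d (borrow)
  2-2-1 → f (borrow)
  1-c-1 → 4 (borrow)
  8-a-1 → d (borrow)
  2-b-1 → 6 (borrow)
  1-0-1 → 0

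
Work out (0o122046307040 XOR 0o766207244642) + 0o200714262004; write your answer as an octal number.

0o1045155425606

First 0o122046307040 XOR 0o766207244642 = 0o644241143602.
Add column by column in base 8, right to left:
  2+4 = 6
  0+0 = 0
  6+0 = 6
  3+2 = 5
  4+6 = 2 carry 1
  1+2+1 = 4
  1+4 = 5
  4+1 = 5
  2+7 = 1 carry 1
  4+0+1 = 5
  4+0 = 4
  6+2 = 0 carry 1
  final carry 1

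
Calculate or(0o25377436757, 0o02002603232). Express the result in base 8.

0o27377637777

OR each oct digit independently (no carries):
  2|0=2, 5|2=7, 3|0=3, 7|0=7, 7|2=7, 4|6=6, 3|0=3, 6|3=7, 7|2=7, 5|3=7, 7|2=7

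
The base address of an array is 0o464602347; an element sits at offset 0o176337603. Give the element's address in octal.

0o663142152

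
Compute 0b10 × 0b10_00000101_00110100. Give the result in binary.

Multiply each base-2 digit by 2, carrying:
  0×2 = 0 → write 0
  0×2 = 0 → write 0
  1×2 = 2 → write 0 carry 1
  0×2+1 = 1 → write 1
  1×2 = 2 → write 0 carry 1
  1×2+1 = 3 → write 1 carry 1
  0×2+1 = 1 → write 1
  0×2 = 0 → write 0
  1×2 = 2 → write 0 carry 1
  0×2+1 = 1 → write 1
  1×2 = 2 → write 0 carry 1
  0×2+1 = 1 → write 1
  0×2 = 0 → write 0
  0×2 = 0 → write 0
  0×2 = 0 → write 0
  0×2 = 0 → write 0
  0×2 = 0 → write 0
  1×2 = 2 → write 0 carry 1
  remaining carry: 1

0b1000000101001101000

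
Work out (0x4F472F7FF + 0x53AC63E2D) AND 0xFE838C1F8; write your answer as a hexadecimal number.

Add column by column in base 16, right to left:
  F+D = C carry 1
  F+2+1 = 2 carry 1
  7+E+1 = 6 carry 1
  F+3+1 = 3 carry 1
  2+6+1 = 9
  7+C = 3 carry 1
  4+A+1 = F
  F+3 = 2 carry 1
  4+5+1 = A
Sum = 0xA2F39362C; now AND with 0xFE838C1F8:
  A&F=A, 2&E=2, F&8=8, 3&3=3, 9&8=8, 3&C=0, 6&1=0, 2&F=2, C&8=8

0xA28380028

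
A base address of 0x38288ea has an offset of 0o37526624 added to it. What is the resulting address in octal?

0o400233176

0x38288ea = 0o340504352 in octal.
Add column by column in base 8, right to left:
  2+4 = 6
  5+2 = 7
  3+6 = 1 carry 1
  4+6+1 = 3 carry 1
  0+2+1 = 3
  5+5 = 2 carry 1
  0+7+1 = 0 carry 1
  4+3+1 = 0 carry 1
  3+0+1 = 4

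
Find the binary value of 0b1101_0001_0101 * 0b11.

0b10011100111111

Multiply each base-2 digit by 3, carrying:
  1×3 = 3 → write 1 carry 1
  0×3+1 = 1 → write 1
  1×3 = 3 → write 1 carry 1
  0×3+1 = 1 → write 1
  1×3 = 3 → write 1 carry 1
  0×3+1 = 1 → write 1
  0×3 = 0 → write 0
  0×3 = 0 → write 0
  1×3 = 3 → write 1 carry 1
  0×3+1 = 1 → write 1
  1×3 = 3 → write 1 carry 1
  1×3+1 = 4 → write 0 carry 2
  remaining carry: 10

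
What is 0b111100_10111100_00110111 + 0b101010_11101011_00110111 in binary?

0b11001111010011101101110

Add column by column in base 2, right to left:
  1+1 = 0 carry 1
  1+1+1 = 1 carry 1
  1+1+1 = 1 carry 1
  0+0+1 = 1
  1+1 = 0 carry 1
  1+1+1 = 1 carry 1
  0+0+1 = 1
  0+0 = 0
  0+1 = 1
  0+1 = 1
  1+0 = 1
  1+1 = 0 carry 1
  1+0+1 = 0 carry 1
  1+1+1 = 1 carry 1
  0+1+1 = 0 carry 1
  1+1+1 = 1 carry 1
  0+0+1 = 1
  0+1 = 1
  1+0 = 1
  1+1 = 0 carry 1
  1+0+1 = 0 carry 1
  1+1+1 = 1 carry 1
  final carry 1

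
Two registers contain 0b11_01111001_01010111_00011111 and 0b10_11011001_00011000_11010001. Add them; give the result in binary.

0b110010100100110111111110000

Add column by column in base 2, right to left:
  1+1 = 0 carry 1
  1+0+1 = 0 carry 1
  1+0+1 = 0 carry 1
  1+0+1 = 0 carry 1
  1+1+1 = 1 carry 1
  0+0+1 = 1
  0+1 = 1
  0+1 = 1
  1+0 = 1
  1+0 = 1
  1+0 = 1
  0+1 = 1
  1+1 = 0 carry 1
  0+0+1 = 1
  1+0 = 1
  0+0 = 0
  1+1 = 0 carry 1
  0+0+1 = 1
  0+0 = 0
  1+1 = 0 carry 1
  1+1+1 = 1 carry 1
  1+0+1 = 0 carry 1
  1+1+1 = 1 carry 1
  0+1+1 = 0 carry 1
  1+0+1 = 0 carry 1
  1+1+1 = 1 carry 1
  final carry 1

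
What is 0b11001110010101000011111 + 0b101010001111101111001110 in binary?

Add column by column in base 2, right to left:
  1+0 = 1
  1+1 = 0 carry 1
  1+1+1 = 1 carry 1
  1+1+1 = 1 carry 1
  1+0+1 = 0 carry 1
  0+0+1 = 1
  0+1 = 1
  0+1 = 1
  0+1 = 1
  1+1 = 0 carry 1
  0+0+1 = 1
  1+1 = 0 carry 1
  0+1+1 = 0 carry 1
  1+1+1 = 1 carry 1
  0+1+1 = 0 carry 1
  0+1+1 = 0 carry 1
  1+0+1 = 0 carry 1
  1+0+1 = 0 carry 1
  1+0+1 = 0 carry 1
  0+1+1 = 0 carry 1
  0+0+1 = 1
  1+1 = 0 carry 1
  1+0+1 = 0 carry 1
  0+1+1 = 0 carry 1
  final carry 1

0b1000100000010010111101101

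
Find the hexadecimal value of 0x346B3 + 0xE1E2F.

0x1164E2

Add column by column in base 16, right to left:
  3+F = 2 carry 1
  B+2+1 = E
  6+E = 4 carry 1
  4+1+1 = 6
  3+E = 1 carry 1
  final carry 1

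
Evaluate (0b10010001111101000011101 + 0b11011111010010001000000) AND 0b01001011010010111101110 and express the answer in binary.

Add column by column in base 2, right to left:
  1+0 = 1
  0+0 = 0
  1+0 = 1
  1+0 = 1
  1+0 = 1
  0+0 = 0
  0+1 = 1
  0+0 = 0
  0+0 = 0
  1+0 = 1
  0+1 = 1
  1+0 = 1
  1+0 = 1
  1+1 = 0 carry 1
  1+0+1 = 0 carry 1
  1+1+1 = 1 carry 1
  0+1+1 = 0 carry 1
  0+1+1 = 0 carry 1
  0+1+1 = 0 carry 1
  1+1+1 = 1 carry 1
  0+0+1 = 1
  0+1 = 1
  1+1 = 0 carry 1
  final carry 1
Sum = 0b101110001001111001011101; now AND with 0b01001011010010111101110:
  101110001001111001011101
& 001001011010010111101110
= 001000001000010001001100

0b1000001000010001001100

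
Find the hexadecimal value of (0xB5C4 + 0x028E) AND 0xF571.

0xB050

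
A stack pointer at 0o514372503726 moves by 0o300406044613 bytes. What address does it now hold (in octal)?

0o1015000550541

Add column by column in base 8, right to left:
  6+3 = 1 carry 1
  2+1+1 = 4
  7+6 = 5 carry 1
  3+4+1 = 0 carry 1
  0+4+1 = 5
  5+0 = 5
  2+6 = 0 carry 1
  7+0+1 = 0 carry 1
  3+4+1 = 0 carry 1
  4+0+1 = 5
  1+0 = 1
  5+3 = 0 carry 1
  final carry 1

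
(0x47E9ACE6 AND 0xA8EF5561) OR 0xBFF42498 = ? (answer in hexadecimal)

0xBFFD24F8

0x47E9ACE6 AND 0xA8EF5561 = 0x00E90460.
Then OR with 0xBFF42498.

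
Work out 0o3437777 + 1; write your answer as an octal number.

The trailing 4 digits are 7 (max in base 8), so adding 1 cascades: they roll to 0 and the next digit up increments.

0o3440000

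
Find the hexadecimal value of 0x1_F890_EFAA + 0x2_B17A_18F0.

0x4AA0B089A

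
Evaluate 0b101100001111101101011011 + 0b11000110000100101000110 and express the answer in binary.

0b1000101000000010010100001

Add column by column in base 2, right to left:
  1+0 = 1
  1+1 = 0 carry 1
  0+1+1 = 0 carry 1
  1+0+1 = 0 carry 1
  1+0+1 = 0 carry 1
  0+0+1 = 1
  1+1 = 0 carry 1
  0+0+1 = 1
  1+1 = 0 carry 1
  1+0+1 = 0 carry 1
  0+0+1 = 1
  1+1 = 0 carry 1
  1+0+1 = 0 carry 1
  1+0+1 = 0 carry 1
  1+0+1 = 0 carry 1
  1+0+1 = 0 carry 1
  0+1+1 = 0 carry 1
  0+1+1 = 0 carry 1
  0+0+1 = 1
  0+0 = 0
  1+0 = 1
  1+1 = 0 carry 1
  0+1+1 = 0 carry 1
  1+0+1 = 0 carry 1
  final carry 1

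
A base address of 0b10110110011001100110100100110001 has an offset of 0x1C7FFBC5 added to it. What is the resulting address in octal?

0b10110110011001100110100100110001 = 0o26631464461 in octal.
0x1C7FFBC5 = 0o3437775705 in octal.
Add column by column in base 8, right to left:
  1+5 = 6
  6+0 = 6
  4+7 = 3 carry 1
  4+5+1 = 2 carry 1
  6+7+1 = 6 carry 1
  4+7+1 = 4 carry 1
  1+7+1 = 1 carry 1
  3+3+1 = 7
  6+4 = 2 carry 1
  6+3+1 = 2 carry 1
  2+0+1 = 3

0o32271462366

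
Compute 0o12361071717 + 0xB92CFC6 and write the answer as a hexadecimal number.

0o12361071717 = 0x53C473CF in hexadecimal.
Add column by column in base 16, right to left:
  F+6 = 5 carry 1
  C+C+1 = 9 carry 1
  3+F+1 = 3 carry 1
  7+C+1 = 4 carry 1
  4+2+1 = 7
  C+9 = 5 carry 1
  3+B+1 = F
  5+0 = 5

0x5F574395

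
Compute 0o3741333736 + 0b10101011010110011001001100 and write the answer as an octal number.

0o4214617052

0b10101011010110011001001100 = 0o253263114 in octal.
Add column by column in base 8, right to left:
  6+4 = 2 carry 1
  3+1+1 = 5
  7+1 = 0 carry 1
  3+3+1 = 7
  3+6 = 1 carry 1
  3+2+1 = 6
  1+3 = 4
  4+5 = 1 carry 1
  7+2+1 = 2 carry 1
  3+0+1 = 4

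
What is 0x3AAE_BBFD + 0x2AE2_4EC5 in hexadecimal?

Add column by column in base 16, right to left:
  D+5 = 2 carry 1
  F+C+1 = C carry 1
  B+E+1 = A carry 1
  B+4+1 = 0 carry 1
  E+2+1 = 1 carry 1
  A+E+1 = 9 carry 1
  A+A+1 = 5 carry 1
  3+2+1 = 6

0x65910AC2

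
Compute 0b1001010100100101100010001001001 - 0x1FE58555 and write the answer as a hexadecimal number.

0x2AAD3EF4

0b1001010100100101100010001001001 = 0x4A92C449 in hexadecimal.
Subtract column by column in base 16:
  9-5 → 4
  4-5 → F (borrow)
  4-5-1 → E (borrow)
  C-8-1 → 3
  2-5 → D (borrow)
  9-E-1 → A (borrow)
  A-F-1 → A (borrow)
  4-1-1 → 2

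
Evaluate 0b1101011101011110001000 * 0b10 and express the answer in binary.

Multiply each base-2 digit by 2, carrying:
  0×2 = 0 → write 0
  0×2 = 0 → write 0
  0×2 = 0 → write 0
  1×2 = 2 → write 0 carry 1
  0×2+1 = 1 → write 1
  0×2 = 0 → write 0
  0×2 = 0 → write 0
  1×2 = 2 → write 0 carry 1
  1×2+1 = 3 → write 1 carry 1
  1×2+1 = 3 → write 1 carry 1
  1×2+1 = 3 → write 1 carry 1
  0×2+1 = 1 → write 1
  1×2 = 2 → write 0 carry 1
  0×2+1 = 1 → write 1
  1×2 = 2 → write 0 carry 1
  1×2+1 = 3 → write 1 carry 1
  1×2+1 = 3 → write 1 carry 1
  0×2+1 = 1 → write 1
  1×2 = 2 → write 0 carry 1
  0×2+1 = 1 → write 1
  1×2 = 2 → write 0 carry 1
  1×2+1 = 3 → write 1 carry 1
  remaining carry: 1

0b11010111010111100010000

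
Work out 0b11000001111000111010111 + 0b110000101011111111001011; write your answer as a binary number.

0b1001000111011000110100010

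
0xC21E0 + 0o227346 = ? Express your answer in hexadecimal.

0xD50C6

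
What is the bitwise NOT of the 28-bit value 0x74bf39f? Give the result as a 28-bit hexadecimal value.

0x8b40c60

Each hex digit d becomes f−d:
  7→8, 4→b, b→4, f→0, 3→c, 9→6, f→0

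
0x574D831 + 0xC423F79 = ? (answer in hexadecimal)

0x11B717AA

Add column by column in base 16, right to left:
  1+9 = A
  3+7 = A
  8+F = 7 carry 1
  D+3+1 = 1 carry 1
  4+2+1 = 7
  7+4 = B
  5+C = 1 carry 1
  final carry 1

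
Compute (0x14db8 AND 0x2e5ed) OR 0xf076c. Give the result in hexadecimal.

0xf47ec

0x14db8 AND 0x2e5ed = 0x045a8.
Then OR with 0xf076c.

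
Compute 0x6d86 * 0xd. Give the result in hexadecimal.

Multiply each base-16 digit by 13, carrying:
  6×13 = 78 → write e carry 4
  8×13+4 = 108 → write c carry 6
  d×13+6 = 175 → write f carry 10
  6×13+10 = 88 → write 8 carry 5
  remaining carry: 5

0x58fce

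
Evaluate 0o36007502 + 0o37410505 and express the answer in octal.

0o75420207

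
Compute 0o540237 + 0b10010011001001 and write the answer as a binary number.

0b101110010101101000

0o540237 = 0b101100000010011111 in binary.
Add column by column in base 2, right to left:
  1+1 = 0 carry 1
  1+0+1 = 0 carry 1
  1+0+1 = 0 carry 1
  1+1+1 = 1 carry 1
  1+0+1 = 0 carry 1
  0+0+1 = 1
  0+1 = 1
  1+1 = 0 carry 1
  0+0+1 = 1
  0+0 = 0
  0+1 = 1
  0+0 = 0
  0+0 = 0
  0+1 = 1
  1+0 = 1
  1+0 = 1
  0+0 = 0
  1+0 = 1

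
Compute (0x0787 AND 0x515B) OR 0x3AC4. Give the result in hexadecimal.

0x0787 AND 0x515B = 0x0103.
Then OR with 0x3AC4.

0x3BC7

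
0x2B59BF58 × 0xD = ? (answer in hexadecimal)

0x2338EB778

Multiply each base-16 digit by 13, carrying:
  8×13 = 104 → write 8 carry 6
  5×13+6 = 71 → write 7 carry 4
  F×13+4 = 199 → write 7 carry 12
  B×13+12 = 155 → write B carry 9
  9×13+9 = 126 → write E carry 7
  5×13+7 = 72 → write 8 carry 4
  B×13+4 = 147 → write 3 carry 9
  2×13+9 = 35 → write 3 carry 2
  remaining carry: 2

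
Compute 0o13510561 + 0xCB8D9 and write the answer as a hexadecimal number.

0x3B4A4A

0o13510561 = 0x2E9171 in hexadecimal.
Add column by column in base 16, right to left:
  1+9 = A
  7+D = 4 carry 1
  1+8+1 = A
  9+B = 4 carry 1
  E+C+1 = B carry 1
  2+0+1 = 3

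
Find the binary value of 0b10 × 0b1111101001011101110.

0b11111010010111011100

Multiply each base-2 digit by 2, carrying:
  0×2 = 0 → write 0
  1×2 = 2 → write 0 carry 1
  1×2+1 = 3 → write 1 carry 1
  1×2+1 = 3 → write 1 carry 1
  0×2+1 = 1 → write 1
  1×2 = 2 → write 0 carry 1
  1×2+1 = 3 → write 1 carry 1
  1×2+1 = 3 → write 1 carry 1
  0×2+1 = 1 → write 1
  1×2 = 2 → write 0 carry 1
  0×2+1 = 1 → write 1
  0×2 = 0 → write 0
  1×2 = 2 → write 0 carry 1
  0×2+1 = 1 → write 1
  1×2 = 2 → write 0 carry 1
  1×2+1 = 3 → write 1 carry 1
  1×2+1 = 3 → write 1 carry 1
  1×2+1 = 3 → write 1 carry 1
  1×2+1 = 3 → write 1 carry 1
  remaining carry: 1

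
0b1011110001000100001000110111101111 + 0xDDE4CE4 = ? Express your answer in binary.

0xDDE4CE4 = 0b1101110111100100110011100100 in binary.
Add column by column in base 2, right to left:
  1+0 = 1
  1+0 = 1
  1+1 = 0 carry 1
  1+0+1 = 0 carry 1
  0+0+1 = 1
  1+1 = 0 carry 1
  1+1+1 = 1 carry 1
  1+1+1 = 1 carry 1
  1+0+1 = 0 carry 1
  0+0+1 = 1
  1+1 = 0 carry 1
  1+1+1 = 1 carry 1
  0+0+1 = 1
  0+0 = 0
  0+1 = 1
  1+0 = 1
  0+0 = 0
  0+1 = 1
  0+1 = 1
  0+1 = 1
  1+1 = 0 carry 1
  0+0+1 = 1
  0+1 = 1
  0+1 = 1
  1+1 = 0 carry 1
  0+0+1 = 1
  0+1 = 1
  0+1 = 1
  1+0 = 1
  1+0 = 1
  1+0 = 1
  1+0 = 1
  0+0 = 0
  1+0 = 1

0b1011111110111011101101101011010011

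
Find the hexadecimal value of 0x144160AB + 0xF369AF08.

Add column by column in base 16, right to left:
  B+8 = 3 carry 1
  A+0+1 = B
  0+F = F
  6+A = 0 carry 1
  1+9+1 = B
  4+6 = A
  4+3 = 7
  1+F = 0 carry 1
  final carry 1

0x107AB0FB3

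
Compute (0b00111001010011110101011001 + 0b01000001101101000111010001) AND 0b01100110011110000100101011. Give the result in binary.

Add column by column in base 2, right to left:
  1+1 = 0 carry 1
  0+0+1 = 1
  0+0 = 0
  1+0 = 1
  1+1 = 0 carry 1
  0+0+1 = 1
  1+1 = 0 carry 1
  0+1+1 = 0 carry 1
  1+1+1 = 1 carry 1
  0+0+1 = 1
  1+0 = 1
  1+0 = 1
  1+1 = 0 carry 1
  1+0+1 = 0 carry 1
  0+1+1 = 0 carry 1
  0+1+1 = 0 carry 1
  1+0+1 = 0 carry 1
  0+1+1 = 0 carry 1
  1+1+1 = 1 carry 1
  0+0+1 = 1
  0+0 = 0
  1+0 = 1
  1+0 = 1
  1+0 = 1
  0+1 = 1
Sum = 0b1111011000000111100101010; now AND with 0b01100110011110000100101011:
  01111011000000111100101010
& 01100110011110000100101011
= 01100010000000000100101010

0b1100010000000000100101010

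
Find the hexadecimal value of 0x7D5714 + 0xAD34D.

Add column by column in base 16, right to left:
  4+D = 1 carry 1
  1+4+1 = 6
  7+3 = A
  5+D = 2 carry 1
  D+A+1 = 8 carry 1
  7+0+1 = 8

0x882A61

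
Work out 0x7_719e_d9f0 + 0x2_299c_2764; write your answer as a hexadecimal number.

Add column by column in base 16, right to left:
  0+4 = 4
  f+6 = 5 carry 1
  9+7+1 = 1 carry 1
  d+2+1 = 0 carry 1
  e+c+1 = b carry 1
  9+9+1 = 3 carry 1
  1+9+1 = b
  7+2 = 9
  7+2 = 9

0x99b3b0154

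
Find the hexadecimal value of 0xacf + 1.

The trailing 1 digit is F (max in base 16), so adding 1 cascades: they roll to 0 and the next digit up increments.

0xad0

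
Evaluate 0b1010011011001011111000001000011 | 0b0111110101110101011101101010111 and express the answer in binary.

0b1111111111111111111101101010111

OR bit by bit (1 where either bit is 1):
  1010011011001011111000001000011
| 0111110101110101011101101010111
= 1111111111111111111101101010111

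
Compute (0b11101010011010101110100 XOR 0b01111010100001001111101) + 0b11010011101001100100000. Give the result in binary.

0b101100100100101000101001

First 0b11101010011010101110100 XOR 0b01111010100001001111101 = 0b10010000111011100001001.
Add column by column in base 2, right to left:
  1+0 = 1
  0+0 = 0
  0+0 = 0
  1+0 = 1
  0+0 = 0
  0+1 = 1
  0+0 = 0
  0+0 = 0
  1+1 = 0 carry 1
  1+1+1 = 1 carry 1
  1+0+1 = 0 carry 1
  0+0+1 = 1
  1+1 = 0 carry 1
  1+0+1 = 0 carry 1
  1+1+1 = 1 carry 1
  0+1+1 = 0 carry 1
  0+1+1 = 0 carry 1
  0+0+1 = 1
  0+0 = 0
  1+1 = 0 carry 1
  0+0+1 = 1
  0+1 = 1
  1+1 = 0 carry 1
  final carry 1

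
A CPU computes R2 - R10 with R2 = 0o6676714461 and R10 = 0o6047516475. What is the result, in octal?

0o627175764

Subtract column by column in base 8:
  1-5 → 4 (borrow)
  6-7-1 → 6 (borrow)
  4-4-1 → 7 (borrow)
  4-6-1 → 5 (borrow)
  1-1-1 → 7 (borrow)
  7-5-1 → 1
  6-7 → 7 (borrow)
  7-4-1 → 2
  6-0 → 6
  6-6 → 0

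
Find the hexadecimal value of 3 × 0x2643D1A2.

Multiply each base-16 digit by 3, carrying:
  2×3 = 6 → write 6
  A×3 = 30 → write E carry 1
  1×3+1 = 4 → write 4
  D×3 = 39 → write 7 carry 2
  3×3+2 = 11 → write B
  4×3 = 12 → write C
  6×3 = 18 → write 2 carry 1
  2×3+1 = 7 → write 7

0x72CB74E6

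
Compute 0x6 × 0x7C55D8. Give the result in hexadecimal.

0x2EA0310

Multiply each base-16 digit by 6, carrying:
  8×6 = 48 → write 0 carry 3
  D×6+3 = 81 → write 1 carry 5
  5×6+5 = 35 → write 3 carry 2
  5×6+2 = 32 → write 0 carry 2
  C×6+2 = 74 → write A carry 4
  7×6+4 = 46 → write E carry 2
  remaining carry: 2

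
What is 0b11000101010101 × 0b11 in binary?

0b1001001111111111

Multiply each base-2 digit by 3, carrying:
  1×3 = 3 → write 1 carry 1
  0×3+1 = 1 → write 1
  1×3 = 3 → write 1 carry 1
  0×3+1 = 1 → write 1
  1×3 = 3 → write 1 carry 1
  0×3+1 = 1 → write 1
  1×3 = 3 → write 1 carry 1
  0×3+1 = 1 → write 1
  1×3 = 3 → write 1 carry 1
  0×3+1 = 1 → write 1
  0×3 = 0 → write 0
  0×3 = 0 → write 0
  1×3 = 3 → write 1 carry 1
  1×3+1 = 4 → write 0 carry 2
  remaining carry: 10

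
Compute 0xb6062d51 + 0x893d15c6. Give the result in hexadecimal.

0x13f434317

Add column by column in base 16, right to left:
  1+6 = 7
  5+c = 1 carry 1
  d+5+1 = 3 carry 1
  2+1+1 = 4
  6+d = 3 carry 1
  0+3+1 = 4
  6+9 = f
  b+8 = 3 carry 1
  final carry 1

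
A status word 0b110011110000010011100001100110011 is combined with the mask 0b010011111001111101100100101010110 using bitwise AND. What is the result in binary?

0b010011110000010001100000100010010

AND bit by bit (1 only where both bits are 1):
  110011110000010011100001100110011
& 010011111001111101100100101010110
= 010011110000010001100000100010010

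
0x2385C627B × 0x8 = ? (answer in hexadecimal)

Multiply each base-16 digit by 8, carrying:
  B×8 = 88 → write 8 carry 5
  7×8+5 = 61 → write D carry 3
  2×8+3 = 19 → write 3 carry 1
  6×8+1 = 49 → write 1 carry 3
  C×8+3 = 99 → write 3 carry 6
  5×8+6 = 46 → write E carry 2
  8×8+2 = 66 → write 2 carry 4
  3×8+4 = 28 → write C carry 1
  2×8+1 = 17 → write 1 carry 1
  remaining carry: 1

0x11C2E313D8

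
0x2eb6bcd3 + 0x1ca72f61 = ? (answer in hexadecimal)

0x4b5dec34

Add column by column in base 16, right to left:
  3+1 = 4
  d+6 = 3 carry 1
  c+f+1 = c carry 1
  b+2+1 = e
  6+7 = d
  b+a = 5 carry 1
  e+c+1 = b carry 1
  2+1+1 = 4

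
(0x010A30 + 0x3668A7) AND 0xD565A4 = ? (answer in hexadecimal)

0x156084

Add column by column in base 16, right to left:
  0+7 = 7
  3+A = D
  A+8 = 2 carry 1
  0+6+1 = 7
  1+6 = 7
  0+3 = 3
Sum = 0x3772D7; now AND with 0xD565A4:
  3&D=1, 7&5=5, 7&6=6, 2&5=0, D&A=8, 7&4=4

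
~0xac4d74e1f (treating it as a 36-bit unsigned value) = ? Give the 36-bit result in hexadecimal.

Each hex digit d becomes f−d:
  a→5, c→3, 4→b, d→2, 7→8, 4→b, e→1, 1→e, f→0

0x53b28b1e0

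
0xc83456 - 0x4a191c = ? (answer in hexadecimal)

Subtract column by column in base 16:
  6-c → a (borrow)
  5-1-1 → 3
  4-9 → b (borrow)
  3-1-1 → 1
  8-a → e (borrow)
  c-4-1 → 7

0x7e1b3a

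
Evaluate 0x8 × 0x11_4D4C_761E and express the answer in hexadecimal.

Multiply each base-16 digit by 8, carrying:
  E×8 = 112 → write 0 carry 7
  1×8+7 = 15 → write F
  6×8 = 48 → write 0 carry 3
  7×8+3 = 59 → write B carry 3
  C×8+3 = 99 → write 3 carry 6
  4×8+6 = 38 → write 6 carry 2
  D×8+2 = 106 → write A carry 6
  4×8+6 = 38 → write 6 carry 2
  1×8+2 = 10 → write A
  1×8 = 8 → write 8

0x8A6A63B0F0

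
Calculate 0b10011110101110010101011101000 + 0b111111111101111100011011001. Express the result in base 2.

0b11011110101100010001111000001

Add column by column in base 2, right to left:
  0+1 = 1
  0+0 = 0
  0+0 = 0
  1+1 = 0 carry 1
  0+1+1 = 0 carry 1
  1+0+1 = 0 carry 1
  1+1+1 = 1 carry 1
  1+1+1 = 1 carry 1
  0+0+1 = 1
  1+0 = 1
  0+0 = 0
  1+1 = 0 carry 1
  0+1+1 = 0 carry 1
  1+1+1 = 1 carry 1
  0+1+1 = 0 carry 1
  0+1+1 = 0 carry 1
  1+0+1 = 0 carry 1
  1+1+1 = 1 carry 1
  1+1+1 = 1 carry 1
  0+1+1 = 0 carry 1
  1+1+1 = 1 carry 1
  0+1+1 = 0 carry 1
  1+1+1 = 1 carry 1
  1+1+1 = 1 carry 1
  1+1+1 = 1 carry 1
  1+1+1 = 1 carry 1
  0+1+1 = 0 carry 1
  0+0+1 = 1
  1+0 = 1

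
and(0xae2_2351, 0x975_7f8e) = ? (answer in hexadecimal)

AND each hex digit independently (no carries):
  a&9=8, e&7=6, 2&5=0, 2&7=2, 3&f=3, 5&8=0, 1&e=0

0x8602300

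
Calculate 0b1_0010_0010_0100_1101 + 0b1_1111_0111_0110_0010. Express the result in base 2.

Add column by column in base 2, right to left:
  1+0 = 1
  0+1 = 1
  1+0 = 1
  1+0 = 1
  0+0 = 0
  0+1 = 1
  1+1 = 0 carry 1
  0+0+1 = 1
  0+1 = 1
  1+1 = 0 carry 1
  0+1+1 = 0 carry 1
  0+0+1 = 1
  0+1 = 1
  1+1 = 0 carry 1
  0+1+1 = 0 carry 1
  0+1+1 = 0 carry 1
  1+1+1 = 1 carry 1
  final carry 1

0b110001100110101111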